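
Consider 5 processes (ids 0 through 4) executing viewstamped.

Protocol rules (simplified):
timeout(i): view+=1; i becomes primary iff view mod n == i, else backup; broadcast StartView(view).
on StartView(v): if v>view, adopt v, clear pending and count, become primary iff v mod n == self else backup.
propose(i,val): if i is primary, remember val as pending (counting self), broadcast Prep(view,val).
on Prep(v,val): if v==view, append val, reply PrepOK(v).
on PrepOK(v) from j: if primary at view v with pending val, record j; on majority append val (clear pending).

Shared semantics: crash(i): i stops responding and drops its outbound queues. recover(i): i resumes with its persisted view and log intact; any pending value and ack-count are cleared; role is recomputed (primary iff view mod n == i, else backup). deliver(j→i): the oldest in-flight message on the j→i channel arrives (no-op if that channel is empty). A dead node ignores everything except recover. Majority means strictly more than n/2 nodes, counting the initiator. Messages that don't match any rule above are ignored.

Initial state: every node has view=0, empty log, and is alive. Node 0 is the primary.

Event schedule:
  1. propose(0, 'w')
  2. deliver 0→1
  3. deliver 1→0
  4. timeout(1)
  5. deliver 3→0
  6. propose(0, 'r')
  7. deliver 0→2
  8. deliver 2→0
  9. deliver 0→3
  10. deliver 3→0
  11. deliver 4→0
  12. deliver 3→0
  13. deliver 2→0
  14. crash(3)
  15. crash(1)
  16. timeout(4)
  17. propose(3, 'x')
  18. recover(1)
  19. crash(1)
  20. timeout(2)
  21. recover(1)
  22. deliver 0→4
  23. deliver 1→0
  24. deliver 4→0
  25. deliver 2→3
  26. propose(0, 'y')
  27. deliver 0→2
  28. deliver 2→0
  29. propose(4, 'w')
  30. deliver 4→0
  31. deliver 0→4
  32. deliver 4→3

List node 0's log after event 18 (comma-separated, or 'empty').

r

step 1 propose(0,'w'): —
step 2 deliver 0→1: 1={back,v=0,log=w}
step 3 deliver 1→0: —
step 4 timeout(1): 1={prim,v=1,log=w}
step 5 deliver 3→0: —
step 6 propose(0,'r'): —
step 7 deliver 0→2: 2={back,v=0,log=w}
step 8 deliver 2→0: —
step 9 deliver 0→3: 3={back,v=0,log=w}
step 10 deliver 3→0: 0={prim,v=0,log=r}
step 11 deliver 4→0: —
step 12 deliver 3→0: —
step 13 deliver 2→0: —
step 14 crash(3): 3={✗back,v=0,log=w}
step 15 crash(1): 1={✗prim,v=1,log=w}
step 16 timeout(4): 4={back,v=1,log=-}
step 17 propose(3,'x'): —
step 18 recover(1): 1={prim,v=1,log=w}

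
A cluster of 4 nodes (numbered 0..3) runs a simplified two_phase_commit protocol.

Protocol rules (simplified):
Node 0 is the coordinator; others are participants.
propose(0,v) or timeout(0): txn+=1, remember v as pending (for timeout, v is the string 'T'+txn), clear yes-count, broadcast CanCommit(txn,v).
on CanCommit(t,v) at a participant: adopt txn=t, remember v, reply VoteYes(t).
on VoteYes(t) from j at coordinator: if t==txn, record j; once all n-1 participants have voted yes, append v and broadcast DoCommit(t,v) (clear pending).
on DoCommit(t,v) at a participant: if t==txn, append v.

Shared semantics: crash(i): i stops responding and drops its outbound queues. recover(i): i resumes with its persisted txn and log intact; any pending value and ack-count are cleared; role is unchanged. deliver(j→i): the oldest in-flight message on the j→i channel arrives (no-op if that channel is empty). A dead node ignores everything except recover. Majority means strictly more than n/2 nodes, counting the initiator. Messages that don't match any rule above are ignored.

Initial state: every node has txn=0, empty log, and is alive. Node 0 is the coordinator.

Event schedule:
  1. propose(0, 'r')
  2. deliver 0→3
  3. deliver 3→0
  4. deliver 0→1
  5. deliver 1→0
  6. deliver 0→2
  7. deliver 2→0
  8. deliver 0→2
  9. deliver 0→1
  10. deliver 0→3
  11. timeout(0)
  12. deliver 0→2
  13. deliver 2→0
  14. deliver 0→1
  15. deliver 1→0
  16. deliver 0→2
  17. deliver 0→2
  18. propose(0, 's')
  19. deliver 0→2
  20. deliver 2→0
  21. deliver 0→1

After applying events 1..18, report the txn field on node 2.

after 1 — propose(0,'r'): n0:coor/t1/[-]
after 2 — deliver 0→3: n3:part/t1/[-]
after 3 — deliver 3→0: ·
after 4 — deliver 0→1: n1:part/t1/[-]
after 5 — deliver 1→0: ·
after 6 — deliver 0→2: n2:part/t1/[-]
after 7 — deliver 2→0: n0:coor/t1/[r]
after 8 — deliver 0→2: n2:part/t1/[r]
after 9 — deliver 0→1: n1:part/t1/[r]
after 10 — deliver 0→3: n3:part/t1/[r]
after 11 — timeout(0): n0:coor/t2/[r]
after 12 — deliver 0→2: n2:part/t2/[r]
after 13 — deliver 2→0: ·
after 14 — deliver 0→1: n1:part/t2/[r]
after 15 — deliver 1→0: ·
after 16 — deliver 0→2: ·
after 17 — deliver 0→2: ·
after 18 — propose(0,'s'): n0:coor/t3/[r]

2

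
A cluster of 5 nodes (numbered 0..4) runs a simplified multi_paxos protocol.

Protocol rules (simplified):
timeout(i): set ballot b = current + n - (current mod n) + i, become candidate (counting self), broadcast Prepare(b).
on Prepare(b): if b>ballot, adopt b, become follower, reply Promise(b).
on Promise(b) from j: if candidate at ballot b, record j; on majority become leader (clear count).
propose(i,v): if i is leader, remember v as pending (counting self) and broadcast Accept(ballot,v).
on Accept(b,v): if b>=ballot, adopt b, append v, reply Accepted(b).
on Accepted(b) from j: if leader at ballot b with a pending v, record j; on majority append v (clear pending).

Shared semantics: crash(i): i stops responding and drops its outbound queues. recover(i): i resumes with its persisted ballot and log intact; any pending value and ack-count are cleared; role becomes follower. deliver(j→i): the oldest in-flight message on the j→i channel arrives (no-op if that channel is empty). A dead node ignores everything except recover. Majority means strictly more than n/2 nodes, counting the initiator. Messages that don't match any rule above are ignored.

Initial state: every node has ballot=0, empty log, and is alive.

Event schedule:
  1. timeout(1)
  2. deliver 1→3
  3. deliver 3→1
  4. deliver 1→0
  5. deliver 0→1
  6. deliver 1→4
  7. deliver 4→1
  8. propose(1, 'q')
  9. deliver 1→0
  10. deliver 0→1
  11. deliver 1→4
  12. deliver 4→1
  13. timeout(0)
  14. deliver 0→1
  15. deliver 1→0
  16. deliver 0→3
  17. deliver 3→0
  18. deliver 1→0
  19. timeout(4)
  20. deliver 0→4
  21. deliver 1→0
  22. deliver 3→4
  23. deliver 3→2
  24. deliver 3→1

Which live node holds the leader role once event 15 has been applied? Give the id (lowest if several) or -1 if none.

-1

after 1 — timeout(1): n1:cand/b6/[-]
after 2 — deliver 1→3: n3:foll/b6/[-]
after 3 — deliver 3→1: ·
after 4 — deliver 1→0: n0:foll/b6/[-]
after 5 — deliver 0→1: n1:lead/b6/[-]
after 6 — deliver 1→4: n4:foll/b6/[-]
after 7 — deliver 4→1: ·
after 8 — propose(1,'q'): ·
after 9 — deliver 1→0: n0:foll/b6/[q]
after 10 — deliver 0→1: ·
after 11 — deliver 1→4: n4:foll/b6/[q]
after 12 — deliver 4→1: n1:lead/b6/[q]
after 13 — timeout(0): n0:cand/b10/[q]
after 14 — deliver 0→1: n1:foll/b10/[q]
after 15 — deliver 1→0: ·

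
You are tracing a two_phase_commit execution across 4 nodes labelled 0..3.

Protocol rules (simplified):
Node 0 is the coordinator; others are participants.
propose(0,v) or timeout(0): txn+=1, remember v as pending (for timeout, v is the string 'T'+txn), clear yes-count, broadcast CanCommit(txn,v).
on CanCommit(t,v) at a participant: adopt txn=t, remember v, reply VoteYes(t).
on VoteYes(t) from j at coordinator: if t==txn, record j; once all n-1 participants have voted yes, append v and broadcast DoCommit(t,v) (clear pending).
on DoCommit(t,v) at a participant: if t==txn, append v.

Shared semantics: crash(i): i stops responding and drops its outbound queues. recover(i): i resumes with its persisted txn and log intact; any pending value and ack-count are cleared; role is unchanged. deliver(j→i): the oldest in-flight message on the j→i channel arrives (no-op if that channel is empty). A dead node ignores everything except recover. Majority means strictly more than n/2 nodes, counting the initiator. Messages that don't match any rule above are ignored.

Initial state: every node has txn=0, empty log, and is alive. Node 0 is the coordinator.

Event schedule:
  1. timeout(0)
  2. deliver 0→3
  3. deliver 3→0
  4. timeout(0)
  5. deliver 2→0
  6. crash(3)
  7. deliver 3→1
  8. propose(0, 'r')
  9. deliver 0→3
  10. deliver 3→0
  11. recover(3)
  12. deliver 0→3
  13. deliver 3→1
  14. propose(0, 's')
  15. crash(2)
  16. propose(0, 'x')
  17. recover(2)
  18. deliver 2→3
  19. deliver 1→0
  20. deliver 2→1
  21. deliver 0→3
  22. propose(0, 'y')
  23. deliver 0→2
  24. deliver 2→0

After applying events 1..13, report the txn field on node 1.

0

1. timeout(0):  <0:coor t1 ->
2. deliver 0→3:  <3:part t1 ->
3. deliver 3→0:  nop
4. timeout(0):  <0:coor t2 ->
5. deliver 2→0:  nop
6. crash(3):  <3:✗part t1 ->
7. deliver 3→1:  nop
8. propose(0,'r'):  <0:coor t3 ->
9. deliver 0→3:  nop
10. deliver 3→0:  nop
11. recover(3):  <3:part t1 ->
12. deliver 0→3:  <3:part t2 ->
13. deliver 3→1:  nop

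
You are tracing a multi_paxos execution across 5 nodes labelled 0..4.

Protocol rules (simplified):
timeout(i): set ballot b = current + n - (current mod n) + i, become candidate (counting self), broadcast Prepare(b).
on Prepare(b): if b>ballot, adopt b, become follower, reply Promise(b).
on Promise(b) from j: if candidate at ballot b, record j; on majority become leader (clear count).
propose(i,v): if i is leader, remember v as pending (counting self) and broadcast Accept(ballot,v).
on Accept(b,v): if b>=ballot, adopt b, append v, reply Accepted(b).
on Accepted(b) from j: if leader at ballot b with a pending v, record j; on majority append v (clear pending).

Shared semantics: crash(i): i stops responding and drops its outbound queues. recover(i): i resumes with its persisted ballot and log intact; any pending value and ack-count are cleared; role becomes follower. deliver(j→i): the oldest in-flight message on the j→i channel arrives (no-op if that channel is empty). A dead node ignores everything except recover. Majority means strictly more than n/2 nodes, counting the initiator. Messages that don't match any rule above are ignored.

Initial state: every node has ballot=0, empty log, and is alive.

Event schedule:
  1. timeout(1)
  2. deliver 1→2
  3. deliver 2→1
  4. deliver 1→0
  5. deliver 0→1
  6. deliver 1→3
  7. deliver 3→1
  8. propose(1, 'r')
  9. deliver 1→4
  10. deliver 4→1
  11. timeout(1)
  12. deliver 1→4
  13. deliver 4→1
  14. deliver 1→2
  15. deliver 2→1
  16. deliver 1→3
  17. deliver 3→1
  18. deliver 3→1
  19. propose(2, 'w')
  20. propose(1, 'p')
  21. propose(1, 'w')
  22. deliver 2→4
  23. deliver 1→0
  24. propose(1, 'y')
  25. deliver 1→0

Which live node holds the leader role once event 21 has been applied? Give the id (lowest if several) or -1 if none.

step 1 timeout(1): 1={cand,b=6,log=-}
step 2 deliver 1→2: 2={foll,b=6,log=-}
step 3 deliver 2→1: —
step 4 deliver 1→0: 0={foll,b=6,log=-}
step 5 deliver 0→1: 1={lead,b=6,log=-}
step 6 deliver 1→3: 3={foll,b=6,log=-}
step 7 deliver 3→1: —
step 8 propose(1,'r'): —
step 9 deliver 1→4: 4={foll,b=6,log=-}
step 10 deliver 4→1: —
step 11 timeout(1): 1={cand,b=11,log=-}
step 12 deliver 1→4: 4={foll,b=6,log=r}
step 13 deliver 4→1: —
step 14 deliver 1→2: 2={foll,b=6,log=r}
step 15 deliver 2→1: —
step 16 deliver 1→3: 3={foll,b=6,log=r}
step 17 deliver 3→1: —
step 18 deliver 3→1: —
step 19 propose(2,'w'): —
step 20 propose(1,'p'): —
step 21 propose(1,'w'): —

-1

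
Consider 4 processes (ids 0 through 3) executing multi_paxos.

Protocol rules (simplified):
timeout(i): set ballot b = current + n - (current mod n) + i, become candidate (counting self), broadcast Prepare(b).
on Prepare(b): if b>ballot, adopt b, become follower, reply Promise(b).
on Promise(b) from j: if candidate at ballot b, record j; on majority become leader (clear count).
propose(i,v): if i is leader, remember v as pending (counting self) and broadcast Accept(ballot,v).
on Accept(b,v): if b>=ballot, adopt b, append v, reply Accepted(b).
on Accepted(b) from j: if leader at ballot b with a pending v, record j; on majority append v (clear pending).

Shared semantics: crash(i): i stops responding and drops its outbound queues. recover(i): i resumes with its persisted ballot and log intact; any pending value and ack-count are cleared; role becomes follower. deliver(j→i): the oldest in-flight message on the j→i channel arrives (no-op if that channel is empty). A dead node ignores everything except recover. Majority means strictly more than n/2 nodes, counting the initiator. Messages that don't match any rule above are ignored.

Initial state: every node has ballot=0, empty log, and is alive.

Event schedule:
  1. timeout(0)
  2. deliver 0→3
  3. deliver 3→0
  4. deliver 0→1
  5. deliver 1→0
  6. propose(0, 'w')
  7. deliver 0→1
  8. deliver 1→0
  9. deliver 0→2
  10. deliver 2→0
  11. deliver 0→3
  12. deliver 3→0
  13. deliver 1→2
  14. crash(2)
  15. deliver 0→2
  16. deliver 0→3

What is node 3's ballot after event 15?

4

step 1 timeout(0): 0={cand,b=4,log=-}
step 2 deliver 0→3: 3={foll,b=4,log=-}
step 3 deliver 3→0: —
step 4 deliver 0→1: 1={foll,b=4,log=-}
step 5 deliver 1→0: 0={lead,b=4,log=-}
step 6 propose(0,'w'): —
step 7 deliver 0→1: 1={foll,b=4,log=w}
step 8 deliver 1→0: —
step 9 deliver 0→2: 2={foll,b=4,log=-}
step 10 deliver 2→0: —
step 11 deliver 0→3: 3={foll,b=4,log=w}
step 12 deliver 3→0: 0={lead,b=4,log=w}
step 13 deliver 1→2: —
step 14 crash(2): 2={✗foll,b=4,log=-}
step 15 deliver 0→2: —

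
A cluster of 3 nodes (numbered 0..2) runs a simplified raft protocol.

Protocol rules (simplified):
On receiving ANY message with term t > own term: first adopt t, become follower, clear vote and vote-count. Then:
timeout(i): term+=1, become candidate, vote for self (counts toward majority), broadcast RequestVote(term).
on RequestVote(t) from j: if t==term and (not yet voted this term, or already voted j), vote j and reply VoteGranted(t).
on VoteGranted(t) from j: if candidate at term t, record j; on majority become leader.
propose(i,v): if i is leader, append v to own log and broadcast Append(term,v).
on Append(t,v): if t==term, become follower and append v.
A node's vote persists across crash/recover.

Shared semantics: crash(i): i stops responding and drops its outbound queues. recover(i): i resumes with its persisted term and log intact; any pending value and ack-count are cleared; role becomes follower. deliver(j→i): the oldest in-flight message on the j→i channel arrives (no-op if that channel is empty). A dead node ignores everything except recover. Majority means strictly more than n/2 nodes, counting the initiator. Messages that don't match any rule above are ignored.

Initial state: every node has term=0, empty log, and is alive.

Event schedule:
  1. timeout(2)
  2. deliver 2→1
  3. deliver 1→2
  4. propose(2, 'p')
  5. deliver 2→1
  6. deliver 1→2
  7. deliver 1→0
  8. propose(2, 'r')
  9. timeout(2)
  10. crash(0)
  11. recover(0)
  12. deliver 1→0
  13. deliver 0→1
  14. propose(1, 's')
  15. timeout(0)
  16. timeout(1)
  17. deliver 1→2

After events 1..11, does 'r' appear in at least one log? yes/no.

after 1 — timeout(2): n2:cand/t1/[-]
after 2 — deliver 2→1: n1:foll/t1/[-]
after 3 — deliver 1→2: n2:lead/t1/[-]
after 4 — propose(2,'p'): n2:lead/t1/[p]
after 5 — deliver 2→1: n1:foll/t1/[p]
after 6 — deliver 1→2: ·
after 7 — deliver 1→0: ·
after 8 — propose(2,'r'): n2:lead/t1/[p,r]
after 9 — timeout(2): n2:cand/t2/[p,r]
after 10 — crash(0): n0:✗foll/t0/[-]
after 11 — recover(0): n0:foll/t0/[-]

yes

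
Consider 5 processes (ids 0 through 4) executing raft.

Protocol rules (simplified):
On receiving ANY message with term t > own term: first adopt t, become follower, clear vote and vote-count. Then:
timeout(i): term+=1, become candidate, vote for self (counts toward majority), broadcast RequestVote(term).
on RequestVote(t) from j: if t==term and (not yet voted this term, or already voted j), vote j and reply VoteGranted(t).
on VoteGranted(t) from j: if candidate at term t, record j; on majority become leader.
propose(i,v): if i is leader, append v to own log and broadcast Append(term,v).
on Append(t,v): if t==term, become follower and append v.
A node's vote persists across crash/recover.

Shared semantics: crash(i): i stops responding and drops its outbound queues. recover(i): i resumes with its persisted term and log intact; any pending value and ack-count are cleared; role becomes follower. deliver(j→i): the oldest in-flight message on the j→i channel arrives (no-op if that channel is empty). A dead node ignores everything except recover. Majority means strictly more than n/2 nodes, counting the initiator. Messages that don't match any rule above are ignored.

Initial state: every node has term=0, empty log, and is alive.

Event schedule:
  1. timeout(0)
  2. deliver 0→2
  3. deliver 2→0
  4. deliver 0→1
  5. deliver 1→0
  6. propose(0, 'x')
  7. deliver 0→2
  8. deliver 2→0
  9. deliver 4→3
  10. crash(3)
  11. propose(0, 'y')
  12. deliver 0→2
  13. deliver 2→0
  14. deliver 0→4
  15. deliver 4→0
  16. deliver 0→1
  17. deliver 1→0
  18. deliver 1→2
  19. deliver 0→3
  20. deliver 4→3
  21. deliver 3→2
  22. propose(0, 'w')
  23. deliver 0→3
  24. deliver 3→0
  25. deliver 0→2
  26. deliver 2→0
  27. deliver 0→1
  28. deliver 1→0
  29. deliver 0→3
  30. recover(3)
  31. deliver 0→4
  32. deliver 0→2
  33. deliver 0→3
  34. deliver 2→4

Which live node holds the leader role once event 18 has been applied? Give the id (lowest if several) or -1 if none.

[1] timeout(0) → N0(cand t1 [-])
[2] deliver 0→2 → N2(foll t1 [-])
[3] deliver 2→0 → ∅
[4] deliver 0→1 → N1(foll t1 [-])
[5] deliver 1→0 → N0(lead t1 [-])
[6] propose(0,'x') → N0(lead t1 [x])
[7] deliver 0→2 → N2(foll t1 [x])
[8] deliver 2→0 → ∅
[9] deliver 4→3 → ∅
[10] crash(3) → N3(✗foll t0 [-])
[11] propose(0,'y') → N0(lead t1 [x,y])
[12] deliver 0→2 → N2(foll t1 [x,y])
[13] deliver 2→0 → ∅
[14] deliver 0→4 → N4(foll t1 [-])
[15] deliver 4→0 → ∅
[16] deliver 0→1 → N1(foll t1 [x])
[17] deliver 1→0 → ∅
[18] deliver 1→2 → ∅

0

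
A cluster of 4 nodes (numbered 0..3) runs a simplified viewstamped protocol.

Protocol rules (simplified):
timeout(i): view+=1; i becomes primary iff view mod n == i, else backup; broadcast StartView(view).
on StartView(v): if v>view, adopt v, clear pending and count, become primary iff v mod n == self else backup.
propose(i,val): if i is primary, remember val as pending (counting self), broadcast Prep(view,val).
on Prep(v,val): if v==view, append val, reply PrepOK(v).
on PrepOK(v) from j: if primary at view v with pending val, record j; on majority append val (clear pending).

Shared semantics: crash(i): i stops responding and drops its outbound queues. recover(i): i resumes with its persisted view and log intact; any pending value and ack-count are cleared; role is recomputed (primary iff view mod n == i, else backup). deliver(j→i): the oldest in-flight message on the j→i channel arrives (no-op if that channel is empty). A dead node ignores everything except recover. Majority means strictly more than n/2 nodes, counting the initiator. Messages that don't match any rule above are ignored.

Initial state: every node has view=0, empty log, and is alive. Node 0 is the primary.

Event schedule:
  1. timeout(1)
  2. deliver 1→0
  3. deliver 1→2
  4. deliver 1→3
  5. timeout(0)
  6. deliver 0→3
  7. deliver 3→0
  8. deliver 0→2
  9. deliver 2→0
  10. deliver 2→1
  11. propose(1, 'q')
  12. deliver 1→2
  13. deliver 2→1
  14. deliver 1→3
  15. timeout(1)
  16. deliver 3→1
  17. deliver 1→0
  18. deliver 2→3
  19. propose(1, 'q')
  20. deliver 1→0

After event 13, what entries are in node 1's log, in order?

empty

[1] timeout(1) → N1(prim v1 [-])
[2] deliver 1→0 → N0(back v1 [-])
[3] deliver 1→2 → N2(back v1 [-])
[4] deliver 1→3 → N3(back v1 [-])
[5] timeout(0) → N0(back v2 [-])
[6] deliver 0→3 → N3(back v2 [-])
[7] deliver 3→0 → ∅
[8] deliver 0→2 → N2(prim v2 [-])
[9] deliver 2→0 → ∅
[10] deliver 2→1 → ∅
[11] propose(1,'q') → ∅
[12] deliver 1→2 → ∅
[13] deliver 2→1 → ∅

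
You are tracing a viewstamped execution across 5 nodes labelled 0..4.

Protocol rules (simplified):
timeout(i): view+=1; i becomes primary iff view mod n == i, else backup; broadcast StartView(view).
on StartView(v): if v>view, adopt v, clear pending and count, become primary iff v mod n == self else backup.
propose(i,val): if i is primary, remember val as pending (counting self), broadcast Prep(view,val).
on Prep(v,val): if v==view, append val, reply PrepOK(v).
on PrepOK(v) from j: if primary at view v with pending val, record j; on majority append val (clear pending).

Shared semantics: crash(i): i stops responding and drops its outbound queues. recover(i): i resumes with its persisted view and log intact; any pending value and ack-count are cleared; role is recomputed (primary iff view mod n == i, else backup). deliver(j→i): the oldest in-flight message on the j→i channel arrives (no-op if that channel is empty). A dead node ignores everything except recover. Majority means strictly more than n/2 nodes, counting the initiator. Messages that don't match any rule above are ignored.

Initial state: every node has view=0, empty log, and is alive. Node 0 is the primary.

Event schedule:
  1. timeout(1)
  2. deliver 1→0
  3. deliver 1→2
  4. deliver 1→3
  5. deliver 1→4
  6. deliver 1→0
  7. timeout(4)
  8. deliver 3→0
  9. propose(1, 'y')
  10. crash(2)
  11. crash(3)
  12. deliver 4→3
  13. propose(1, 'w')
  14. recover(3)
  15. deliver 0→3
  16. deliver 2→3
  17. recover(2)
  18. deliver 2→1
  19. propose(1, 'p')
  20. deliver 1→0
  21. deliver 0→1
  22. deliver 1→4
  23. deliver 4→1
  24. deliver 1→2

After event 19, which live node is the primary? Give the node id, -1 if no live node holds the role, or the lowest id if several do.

e1 timeout(1): 1[prim,v=1,-]
e2 deliver 1→0: 0[back,v=1,-]
e3 deliver 1→2: 2[back,v=1,-]
e4 deliver 1→3: 3[back,v=1,-]
e5 deliver 1→4: 4[back,v=1,-]
e6 deliver 1→0: ·
e7 timeout(4): 4[back,v=2,-]
e8 deliver 3→0: ·
e9 propose(1,'y'): ·
e10 crash(2): 2[✗back,v=1,-]
e11 crash(3): 3[✗back,v=1,-]
e12 deliver 4→3: ·
e13 propose(1,'w'): ·
e14 recover(3): 3[back,v=1,-]
e15 deliver 0→3: ·
e16 deliver 2→3: ·
e17 recover(2): 2[back,v=1,-]
e18 deliver 2→1: ·
e19 propose(1,'p'): ·

1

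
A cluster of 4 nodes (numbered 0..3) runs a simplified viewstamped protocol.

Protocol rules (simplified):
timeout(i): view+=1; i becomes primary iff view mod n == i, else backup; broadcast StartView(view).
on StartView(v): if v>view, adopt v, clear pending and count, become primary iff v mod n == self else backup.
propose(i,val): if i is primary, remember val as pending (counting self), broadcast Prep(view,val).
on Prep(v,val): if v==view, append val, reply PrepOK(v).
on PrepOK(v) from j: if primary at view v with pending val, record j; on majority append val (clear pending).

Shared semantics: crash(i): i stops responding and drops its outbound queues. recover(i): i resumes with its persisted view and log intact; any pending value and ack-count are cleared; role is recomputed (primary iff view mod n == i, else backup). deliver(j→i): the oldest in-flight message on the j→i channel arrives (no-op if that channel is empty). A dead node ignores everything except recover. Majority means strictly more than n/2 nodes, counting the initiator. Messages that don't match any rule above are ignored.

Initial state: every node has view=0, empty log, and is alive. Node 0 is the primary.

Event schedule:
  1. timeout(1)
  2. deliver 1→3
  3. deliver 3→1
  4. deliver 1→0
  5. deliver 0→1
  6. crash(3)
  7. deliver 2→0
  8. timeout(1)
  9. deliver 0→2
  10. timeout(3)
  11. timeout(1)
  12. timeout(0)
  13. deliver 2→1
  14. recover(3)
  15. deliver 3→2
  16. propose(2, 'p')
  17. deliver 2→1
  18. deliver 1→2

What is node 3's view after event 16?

step 1 timeout(1): 1={prim,v=1,log=-}
step 2 deliver 1→3: 3={back,v=1,log=-}
step 3 deliver 3→1: —
step 4 deliver 1→0: 0={back,v=1,log=-}
step 5 deliver 0→1: —
step 6 crash(3): 3={✗back,v=1,log=-}
step 7 deliver 2→0: —
step 8 timeout(1): 1={back,v=2,log=-}
step 9 deliver 0→2: —
step 10 timeout(3): —
step 11 timeout(1): 1={back,v=3,log=-}
step 12 timeout(0): 0={back,v=2,log=-}
step 13 deliver 2→1: —
step 14 recover(3): 3={back,v=1,log=-}
step 15 deliver 3→2: —
step 16 propose(2,'p'): —

1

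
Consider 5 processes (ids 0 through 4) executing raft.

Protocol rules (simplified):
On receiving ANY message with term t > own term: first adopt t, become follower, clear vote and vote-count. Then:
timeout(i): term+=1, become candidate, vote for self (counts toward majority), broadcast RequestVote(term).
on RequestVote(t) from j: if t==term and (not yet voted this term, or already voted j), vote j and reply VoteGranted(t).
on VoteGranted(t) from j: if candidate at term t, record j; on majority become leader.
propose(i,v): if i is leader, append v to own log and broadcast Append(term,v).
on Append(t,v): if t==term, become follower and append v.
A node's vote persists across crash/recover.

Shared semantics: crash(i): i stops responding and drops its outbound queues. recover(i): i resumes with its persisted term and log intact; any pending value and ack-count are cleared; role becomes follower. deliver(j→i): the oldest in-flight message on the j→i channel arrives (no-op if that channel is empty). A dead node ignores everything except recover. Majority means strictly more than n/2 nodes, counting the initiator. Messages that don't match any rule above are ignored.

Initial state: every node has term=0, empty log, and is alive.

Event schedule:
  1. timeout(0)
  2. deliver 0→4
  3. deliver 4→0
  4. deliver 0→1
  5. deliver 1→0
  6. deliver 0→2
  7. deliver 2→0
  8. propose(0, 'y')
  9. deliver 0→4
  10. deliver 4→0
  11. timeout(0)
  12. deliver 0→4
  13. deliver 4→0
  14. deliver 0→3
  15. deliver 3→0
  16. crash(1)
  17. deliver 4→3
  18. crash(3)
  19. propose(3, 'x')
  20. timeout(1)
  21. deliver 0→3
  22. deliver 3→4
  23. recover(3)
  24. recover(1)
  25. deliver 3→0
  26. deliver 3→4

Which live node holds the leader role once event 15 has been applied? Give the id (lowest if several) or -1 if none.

[1] timeout(0) → N0(cand t1 [-])
[2] deliver 0→4 → N4(foll t1 [-])
[3] deliver 4→0 → ∅
[4] deliver 0→1 → N1(foll t1 [-])
[5] deliver 1→0 → N0(lead t1 [-])
[6] deliver 0→2 → N2(foll t1 [-])
[7] deliver 2→0 → ∅
[8] propose(0,'y') → N0(lead t1 [y])
[9] deliver 0→4 → N4(foll t1 [y])
[10] deliver 4→0 → ∅
[11] timeout(0) → N0(cand t2 [y])
[12] deliver 0→4 → N4(foll t2 [y])
[13] deliver 4→0 → ∅
[14] deliver 0→3 → N3(foll t1 [-])
[15] deliver 3→0 → ∅

-1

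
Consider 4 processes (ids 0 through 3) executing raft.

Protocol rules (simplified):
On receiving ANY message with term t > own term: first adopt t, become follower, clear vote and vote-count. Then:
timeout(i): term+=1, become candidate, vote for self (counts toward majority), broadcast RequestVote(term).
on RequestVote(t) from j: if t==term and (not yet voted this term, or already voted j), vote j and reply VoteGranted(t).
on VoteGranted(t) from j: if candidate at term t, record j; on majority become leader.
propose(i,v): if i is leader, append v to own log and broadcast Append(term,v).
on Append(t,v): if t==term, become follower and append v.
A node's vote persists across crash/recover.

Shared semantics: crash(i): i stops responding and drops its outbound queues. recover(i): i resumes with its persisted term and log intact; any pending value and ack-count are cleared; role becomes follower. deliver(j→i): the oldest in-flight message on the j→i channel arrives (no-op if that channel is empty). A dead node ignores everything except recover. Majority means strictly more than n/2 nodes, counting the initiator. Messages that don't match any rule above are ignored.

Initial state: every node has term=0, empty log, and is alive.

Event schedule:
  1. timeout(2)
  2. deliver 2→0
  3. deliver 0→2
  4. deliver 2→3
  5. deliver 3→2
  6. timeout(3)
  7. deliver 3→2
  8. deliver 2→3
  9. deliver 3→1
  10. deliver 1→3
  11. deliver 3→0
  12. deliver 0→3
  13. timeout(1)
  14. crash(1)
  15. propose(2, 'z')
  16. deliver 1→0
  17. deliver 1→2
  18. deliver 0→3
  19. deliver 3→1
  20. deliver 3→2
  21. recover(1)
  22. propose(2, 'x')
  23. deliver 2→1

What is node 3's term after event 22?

2

1. timeout(2):  <2:cand t1 ->
2. deliver 2→0:  <0:foll t1 ->
3. deliver 0→2:  nop
4. deliver 2→3:  <3:foll t1 ->
5. deliver 3→2:  <2:lead t1 ->
6. timeout(3):  <3:cand t2 ->
7. deliver 3→2:  <2:foll t2 ->
8. deliver 2→3:  nop
9. deliver 3→1:  <1:foll t2 ->
10. deliver 1→3:  <3:lead t2 ->
11. deliver 3→0:  <0:foll t2 ->
12. deliver 0→3:  nop
13. timeout(1):  <1:cand t3 ->
14. crash(1):  <1:✗cand t3 ->
15. propose(2,'z'):  nop
16. deliver 1→0:  nop
17. deliver 1→2:  nop
18. deliver 0→3:  nop
19. deliver 3→1:  nop
20. deliver 3→2:  nop
21. recover(1):  <1:foll t3 ->
22. propose(2,'x'):  nop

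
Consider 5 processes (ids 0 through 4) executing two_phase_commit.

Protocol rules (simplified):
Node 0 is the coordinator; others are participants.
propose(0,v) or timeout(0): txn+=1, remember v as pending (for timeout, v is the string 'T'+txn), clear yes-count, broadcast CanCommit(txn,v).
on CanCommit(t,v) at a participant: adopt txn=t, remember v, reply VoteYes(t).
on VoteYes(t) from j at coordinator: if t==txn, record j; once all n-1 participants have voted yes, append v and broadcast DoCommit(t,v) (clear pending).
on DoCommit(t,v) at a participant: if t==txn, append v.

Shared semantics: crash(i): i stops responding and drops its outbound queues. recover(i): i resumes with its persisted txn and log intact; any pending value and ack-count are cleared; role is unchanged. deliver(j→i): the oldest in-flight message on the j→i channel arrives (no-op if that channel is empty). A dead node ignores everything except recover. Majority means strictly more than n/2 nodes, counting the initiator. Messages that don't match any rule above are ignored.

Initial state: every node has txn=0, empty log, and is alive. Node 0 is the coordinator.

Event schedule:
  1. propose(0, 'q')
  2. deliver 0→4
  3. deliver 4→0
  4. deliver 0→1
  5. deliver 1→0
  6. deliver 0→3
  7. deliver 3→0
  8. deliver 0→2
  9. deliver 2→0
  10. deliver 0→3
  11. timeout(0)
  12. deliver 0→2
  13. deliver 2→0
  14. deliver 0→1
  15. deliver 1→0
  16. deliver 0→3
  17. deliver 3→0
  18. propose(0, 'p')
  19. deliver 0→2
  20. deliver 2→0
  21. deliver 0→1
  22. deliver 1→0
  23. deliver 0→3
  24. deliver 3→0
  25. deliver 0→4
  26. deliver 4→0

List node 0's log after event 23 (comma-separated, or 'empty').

1. propose(0,'q'):  <0:coor t1 ->
2. deliver 0→4:  <4:part t1 ->
3. deliver 4→0:  nop
4. deliver 0→1:  <1:part t1 ->
5. deliver 1→0:  nop
6. deliver 0→3:  <3:part t1 ->
7. deliver 3→0:  nop
8. deliver 0→2:  <2:part t1 ->
9. deliver 2→0:  <0:coor t1 q>
10. deliver 0→3:  <3:part t1 q>
11. timeout(0):  <0:coor t2 q>
12. deliver 0→2:  <2:part t1 q>
13. deliver 2→0:  nop
14. deliver 0→1:  <1:part t1 q>
15. deliver 1→0:  nop
16. deliver 0→3:  <3:part t2 q>
17. deliver 3→0:  nop
18. propose(0,'p'):  <0:coor t3 q>
19. deliver 0→2:  <2:part t2 q>
20. deliver 2→0:  nop
21. deliver 0→1:  <1:part t2 q>
22. deliver 1→0:  nop
23. deliver 0→3:  <3:part t3 q>

q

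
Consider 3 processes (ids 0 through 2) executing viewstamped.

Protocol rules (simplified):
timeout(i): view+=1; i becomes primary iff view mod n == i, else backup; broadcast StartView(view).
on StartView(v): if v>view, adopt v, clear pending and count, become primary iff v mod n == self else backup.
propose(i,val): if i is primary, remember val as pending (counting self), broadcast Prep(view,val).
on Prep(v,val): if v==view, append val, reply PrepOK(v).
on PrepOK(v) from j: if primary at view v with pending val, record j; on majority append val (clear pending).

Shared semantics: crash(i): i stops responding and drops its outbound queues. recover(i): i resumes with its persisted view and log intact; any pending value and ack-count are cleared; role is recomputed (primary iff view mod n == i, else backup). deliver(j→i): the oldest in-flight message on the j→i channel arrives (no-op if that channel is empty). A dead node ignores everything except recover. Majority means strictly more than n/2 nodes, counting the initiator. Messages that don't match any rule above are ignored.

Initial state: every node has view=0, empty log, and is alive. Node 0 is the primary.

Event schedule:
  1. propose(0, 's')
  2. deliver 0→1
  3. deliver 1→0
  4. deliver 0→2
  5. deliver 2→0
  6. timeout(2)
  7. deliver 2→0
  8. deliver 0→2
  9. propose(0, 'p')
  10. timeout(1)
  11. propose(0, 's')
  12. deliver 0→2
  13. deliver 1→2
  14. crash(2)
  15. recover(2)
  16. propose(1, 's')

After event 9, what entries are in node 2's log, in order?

step 1 propose(0,'s'): —
step 2 deliver 0→1: 1={back,v=0,log=s}
step 3 deliver 1→0: 0={prim,v=0,log=s}
step 4 deliver 0→2: 2={back,v=0,log=s}
step 5 deliver 2→0: —
step 6 timeout(2): 2={back,v=1,log=s}
step 7 deliver 2→0: 0={back,v=1,log=s}
step 8 deliver 0→2: —
step 9 propose(0,'p'): —

s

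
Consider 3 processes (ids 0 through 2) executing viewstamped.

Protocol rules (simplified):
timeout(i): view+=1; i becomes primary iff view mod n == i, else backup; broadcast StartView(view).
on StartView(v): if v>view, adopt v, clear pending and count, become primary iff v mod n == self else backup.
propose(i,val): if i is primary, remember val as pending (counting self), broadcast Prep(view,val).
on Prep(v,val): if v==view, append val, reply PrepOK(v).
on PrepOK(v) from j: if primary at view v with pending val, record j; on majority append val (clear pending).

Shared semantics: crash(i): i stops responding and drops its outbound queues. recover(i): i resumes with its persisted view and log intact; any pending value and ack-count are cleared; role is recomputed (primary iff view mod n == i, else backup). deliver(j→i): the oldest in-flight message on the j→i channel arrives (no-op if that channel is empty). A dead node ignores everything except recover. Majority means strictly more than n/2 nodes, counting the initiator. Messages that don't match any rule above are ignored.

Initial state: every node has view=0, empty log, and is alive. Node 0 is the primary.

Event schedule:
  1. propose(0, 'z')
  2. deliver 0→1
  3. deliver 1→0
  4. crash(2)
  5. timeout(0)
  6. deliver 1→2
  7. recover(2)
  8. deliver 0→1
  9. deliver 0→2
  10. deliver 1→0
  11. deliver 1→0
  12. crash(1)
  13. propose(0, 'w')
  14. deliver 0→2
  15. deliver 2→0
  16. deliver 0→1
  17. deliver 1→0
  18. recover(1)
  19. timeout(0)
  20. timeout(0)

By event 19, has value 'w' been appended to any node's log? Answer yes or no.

no

step 1 propose(0,'z'): —
step 2 deliver 0→1: 1={back,v=0,log=z}
step 3 deliver 1→0: 0={prim,v=0,log=z}
step 4 crash(2): 2={✗back,v=0,log=-}
step 5 timeout(0): 0={back,v=1,log=z}
step 6 deliver 1→2: —
step 7 recover(2): 2={back,v=0,log=-}
step 8 deliver 0→1: 1={prim,v=1,log=z}
step 9 deliver 0→2: 2={back,v=0,log=z}
step 10 deliver 1→0: —
step 11 deliver 1→0: —
step 12 crash(1): 1={✗prim,v=1,log=z}
step 13 propose(0,'w'): —
step 14 deliver 0→2: 2={back,v=1,log=z}
step 15 deliver 2→0: —
step 16 deliver 0→1: —
step 17 deliver 1→0: —
step 18 recover(1): 1={prim,v=1,log=z}
step 19 timeout(0): 0={back,v=2,log=z}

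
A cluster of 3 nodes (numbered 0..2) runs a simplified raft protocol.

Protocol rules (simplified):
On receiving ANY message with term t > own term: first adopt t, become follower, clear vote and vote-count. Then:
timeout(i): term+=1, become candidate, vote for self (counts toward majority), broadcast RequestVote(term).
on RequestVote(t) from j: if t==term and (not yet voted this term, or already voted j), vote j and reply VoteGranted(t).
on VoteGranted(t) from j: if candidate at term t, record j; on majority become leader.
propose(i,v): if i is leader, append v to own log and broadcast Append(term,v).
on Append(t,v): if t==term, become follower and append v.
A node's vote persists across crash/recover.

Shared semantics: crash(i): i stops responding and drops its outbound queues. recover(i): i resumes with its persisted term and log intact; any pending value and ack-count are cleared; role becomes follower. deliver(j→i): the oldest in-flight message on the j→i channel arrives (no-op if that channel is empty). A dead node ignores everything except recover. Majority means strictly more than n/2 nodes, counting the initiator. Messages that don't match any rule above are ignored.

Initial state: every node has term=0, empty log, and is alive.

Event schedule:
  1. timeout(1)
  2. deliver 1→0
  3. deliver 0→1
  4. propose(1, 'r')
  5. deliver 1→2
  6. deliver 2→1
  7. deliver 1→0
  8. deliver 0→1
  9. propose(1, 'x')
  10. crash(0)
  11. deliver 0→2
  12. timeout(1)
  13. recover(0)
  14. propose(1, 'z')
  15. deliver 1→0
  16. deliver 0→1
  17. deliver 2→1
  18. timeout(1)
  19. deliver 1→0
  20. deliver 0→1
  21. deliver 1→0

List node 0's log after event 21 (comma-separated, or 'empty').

r,x

[1] timeout(1) → N1(cand t1 [-])
[2] deliver 1→0 → N0(foll t1 [-])
[3] deliver 0→1 → N1(lead t1 [-])
[4] propose(1,'r') → N1(lead t1 [r])
[5] deliver 1→2 → N2(foll t1 [-])
[6] deliver 2→1 → ∅
[7] deliver 1→0 → N0(foll t1 [r])
[8] deliver 0→1 → ∅
[9] propose(1,'x') → N1(lead t1 [r,x])
[10] crash(0) → N0(✗foll t1 [r])
[11] deliver 0→2 → ∅
[12] timeout(1) → N1(cand t2 [r,x])
[13] recover(0) → N0(foll t1 [r])
[14] propose(1,'z') → ∅
[15] deliver 1→0 → N0(foll t1 [r,x])
[16] deliver 0→1 → ∅
[17] deliver 2→1 → ∅
[18] timeout(1) → N1(cand t3 [r,x])
[19] deliver 1→0 → N0(foll t2 [r,x])
[20] deliver 0→1 → ∅
[21] deliver 1→0 → N0(foll t3 [r,x])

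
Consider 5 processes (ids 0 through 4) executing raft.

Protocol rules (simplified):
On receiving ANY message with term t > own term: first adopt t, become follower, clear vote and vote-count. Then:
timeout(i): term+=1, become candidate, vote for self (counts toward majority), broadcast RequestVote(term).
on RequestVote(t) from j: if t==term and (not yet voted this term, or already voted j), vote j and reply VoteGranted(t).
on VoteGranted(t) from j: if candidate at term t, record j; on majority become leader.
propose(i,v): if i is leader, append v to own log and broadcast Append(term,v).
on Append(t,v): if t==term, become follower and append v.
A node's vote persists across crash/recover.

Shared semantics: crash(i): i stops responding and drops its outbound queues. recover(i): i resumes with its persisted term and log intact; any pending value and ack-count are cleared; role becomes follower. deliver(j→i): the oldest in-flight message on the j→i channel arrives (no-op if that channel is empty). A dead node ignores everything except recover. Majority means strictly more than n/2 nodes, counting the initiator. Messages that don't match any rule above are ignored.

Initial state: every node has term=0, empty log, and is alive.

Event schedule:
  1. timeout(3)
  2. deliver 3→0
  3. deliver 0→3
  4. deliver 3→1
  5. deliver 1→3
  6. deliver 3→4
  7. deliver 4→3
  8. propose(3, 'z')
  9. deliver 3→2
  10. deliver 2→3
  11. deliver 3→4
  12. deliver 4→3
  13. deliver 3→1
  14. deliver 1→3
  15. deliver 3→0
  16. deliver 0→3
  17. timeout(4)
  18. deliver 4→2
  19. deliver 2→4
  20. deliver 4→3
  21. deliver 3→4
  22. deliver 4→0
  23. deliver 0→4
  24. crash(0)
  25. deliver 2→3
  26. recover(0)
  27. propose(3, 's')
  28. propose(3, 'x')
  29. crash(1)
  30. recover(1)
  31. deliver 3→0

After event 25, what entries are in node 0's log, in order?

1. timeout(3):  <3:cand t1 ->
2. deliver 3→0:  <0:foll t1 ->
3. deliver 0→3:  nop
4. deliver 3→1:  <1:foll t1 ->
5. deliver 1→3:  <3:lead t1 ->
6. deliver 3→4:  <4:foll t1 ->
7. deliver 4→3:  nop
8. propose(3,'z'):  <3:lead t1 z>
9. deliver 3→2:  <2:foll t1 ->
10. deliver 2→3:  nop
11. deliver 3→4:  <4:foll t1 z>
12. deliver 4→3:  nop
13. deliver 3→1:  <1:foll t1 z>
14. deliver 1→3:  nop
15. deliver 3→0:  <0:foll t1 z>
16. deliver 0→3:  nop
17. timeout(4):  <4:cand t2 z>
18. deliver 4→2:  <2:foll t2 ->
19. deliver 2→4:  nop
20. deliver 4→3:  <3:foll t2 z>
21. deliver 3→4:  <4:lead t2 z>
22. deliver 4→0:  <0:foll t2 z>
23. deliver 0→4:  nop
24. crash(0):  <0:✗foll t2 z>
25. deliver 2→3:  nop

z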